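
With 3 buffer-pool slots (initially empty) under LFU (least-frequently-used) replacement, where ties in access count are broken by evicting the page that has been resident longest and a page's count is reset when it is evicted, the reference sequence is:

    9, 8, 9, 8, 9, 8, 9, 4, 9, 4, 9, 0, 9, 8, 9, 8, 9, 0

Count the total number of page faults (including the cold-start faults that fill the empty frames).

4

9 → miss, frames [9]
8 → miss, frames [9, 8]
9 → hit
8 → hit
9 → hit
8 → hit
9 → hit
4 → miss, frames [9, 8, 4]
9 → hit
4 → hit
9 → hit
0 → miss, evict 4, frames [9, 8, 0]
9 → hit
8 → hit
9 → hit
8 → hit
9 → hit
0 → hit
Page faults: 4.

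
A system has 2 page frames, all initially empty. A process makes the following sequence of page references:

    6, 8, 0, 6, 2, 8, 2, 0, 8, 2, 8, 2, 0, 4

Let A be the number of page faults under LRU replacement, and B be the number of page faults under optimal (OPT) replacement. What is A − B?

Under LRU: F F F F F F . F F F . . F F → 11 faults.
Under OPT: F F F . F F . F . F . . F F → 9 faults.
A − B = 11 − 9 = 2.

2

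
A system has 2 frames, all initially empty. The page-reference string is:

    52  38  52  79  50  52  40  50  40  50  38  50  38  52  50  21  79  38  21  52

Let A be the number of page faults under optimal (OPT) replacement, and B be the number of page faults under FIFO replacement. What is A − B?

Under OPT: F F . F F . F . . . F . . F . F F F . F → 11 faults.
Under FIFO: F F . F F F F F . . F . . F F F F F F F → 15 faults.
A − B = 11 − 15 = -4.

-4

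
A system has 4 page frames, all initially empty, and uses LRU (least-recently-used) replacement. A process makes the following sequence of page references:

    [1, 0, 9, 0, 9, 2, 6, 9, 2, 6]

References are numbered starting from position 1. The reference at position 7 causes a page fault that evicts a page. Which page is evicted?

1

pos 1: 1 -> fault, frames [1]
pos 2: 0 -> fault, frames [1, 0]
pos 3: 9 -> fault, frames [1, 0, 9]
pos 4: 0 -> hit
pos 5: 9 -> hit
pos 6: 2 -> fault, frames [1, 0, 9, 2]
pos 7: 6 -> fault, evict 1, frames [0, 9, 2, 6]
At position 7, page 1 is evicted.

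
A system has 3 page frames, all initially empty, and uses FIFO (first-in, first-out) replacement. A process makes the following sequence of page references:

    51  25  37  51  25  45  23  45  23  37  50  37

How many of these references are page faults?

51 → fault, frames {51}
25 → fault, frames {51,25}
37 → fault, frames {51,25,37}
51 → hit
25 → hit
45 → fault, evict 51, frames {25,37,45}
23 → fault, evict 25, frames {37,45,23}
45 → hit
23 → hit
37 → hit
50 → fault, evict 37, frames {45,23,50}
37 → fault, evict 45, frames {23,50,37}
Page faults: 7.

7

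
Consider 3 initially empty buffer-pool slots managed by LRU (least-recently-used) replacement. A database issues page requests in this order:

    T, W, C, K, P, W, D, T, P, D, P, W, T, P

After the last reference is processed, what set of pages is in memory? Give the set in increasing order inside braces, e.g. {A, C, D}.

{P, T, W}

T -> miss, frames (T)
W -> miss, frames (T W)
C -> miss, frames (T W C)
K -> miss, evict T, frames (W C K)
P -> miss, evict W, frames (C K P)
W -> miss, evict C, frames (K P W)
D -> miss, evict K, frames (P W D)
T -> miss, evict P, frames (W D T)
P -> miss, evict W, frames (D T P)
D -> hit
P -> hit
W -> miss, evict T, frames (D P W)
T -> miss, evict D, frames (P W T)
P -> hit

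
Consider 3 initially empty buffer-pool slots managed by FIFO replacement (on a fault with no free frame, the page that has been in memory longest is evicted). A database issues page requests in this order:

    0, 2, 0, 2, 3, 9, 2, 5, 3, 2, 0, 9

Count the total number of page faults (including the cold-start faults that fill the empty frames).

0 -> miss, frames [0]
2 -> miss, frames [0, 2]
0 -> hit
2 -> hit
3 -> miss, frames [0, 2, 3]
9 -> miss, evict 0, frames [2, 3, 9]
2 -> hit
5 -> miss, evict 2, frames [3, 9, 5]
3 -> hit
2 -> miss, evict 3, frames [9, 5, 2]
0 -> miss, evict 9, frames [5, 2, 0]
9 -> miss, evict 5, frames [2, 0, 9]
Page faults: 8.

8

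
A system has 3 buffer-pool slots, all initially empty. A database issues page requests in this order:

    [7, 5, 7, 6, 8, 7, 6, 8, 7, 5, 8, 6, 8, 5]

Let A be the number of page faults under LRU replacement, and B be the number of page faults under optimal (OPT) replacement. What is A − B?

1

Under LRU: F F . F F . . . . F . F . . → 6 faults.
Under OPT: F F . F F . . . . F . . . . → 5 faults.
A − B = 6 − 5 = 1.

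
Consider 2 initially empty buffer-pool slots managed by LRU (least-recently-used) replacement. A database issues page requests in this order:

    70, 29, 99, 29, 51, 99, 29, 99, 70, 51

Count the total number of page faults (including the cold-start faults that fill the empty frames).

70: miss, frames {70}
29: miss, frames {70,29}
99: miss, evict 70, frames {29,99}
29: hit
51: miss, evict 99, frames {29,51}
99: miss, evict 29, frames {51,99}
29: miss, evict 51, frames {99,29}
99: hit
70: miss, evict 29, frames {99,70}
51: miss, evict 99, frames {70,51}
Page faults: 8.

8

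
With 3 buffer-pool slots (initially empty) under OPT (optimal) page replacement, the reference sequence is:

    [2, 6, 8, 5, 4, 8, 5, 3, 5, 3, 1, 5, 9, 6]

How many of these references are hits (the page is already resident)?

5

2 → fault, frames [2]
6 → fault, frames [2, 6]
8 → fault, frames [2, 6, 8]
5 → fault, evict 2, frames [6, 8, 5]
4 → fault, evict 6, frames [8, 5, 4]
8 → hit
5 → hit
3 → fault, evict 4, frames [8, 5, 3]
5 → hit
3 → hit
1 → fault, evict 3, frames [8, 5, 1]
5 → hit
9 → fault, evict 1, frames [8, 5, 9]
6 → fault, evict 9, frames [8, 5, 6]
Hits: 5.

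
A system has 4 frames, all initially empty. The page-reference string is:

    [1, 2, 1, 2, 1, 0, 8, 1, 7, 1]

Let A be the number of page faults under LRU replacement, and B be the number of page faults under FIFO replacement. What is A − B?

Under LRU: F F . . . F F . F . → 5 faults.
Under FIFO: F F . . . F F . F F → 6 faults.
A − B = 5 − 6 = -1.

-1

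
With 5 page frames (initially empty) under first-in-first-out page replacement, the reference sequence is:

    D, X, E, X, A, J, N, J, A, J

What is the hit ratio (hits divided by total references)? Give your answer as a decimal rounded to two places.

D: miss, frames (D)
X: miss, frames (D X)
E: miss, frames (D X E)
X: hit
A: miss, frames (D X E A)
J: miss, frames (D X E A J)
N: miss, evict D, frames (X E A J N)
J: hit
A: hit
J: hit
Hits: 4 of 10 references → 4/10 = 0.4000.

0.40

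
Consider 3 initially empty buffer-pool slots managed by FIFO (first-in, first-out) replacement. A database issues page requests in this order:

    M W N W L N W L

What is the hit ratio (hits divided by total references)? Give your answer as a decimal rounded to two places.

0.50

M → fault, frames (M)
W → fault, frames (M W)
N → fault, frames (M W N)
W → hit
L → fault, evict M, frames (W N L)
N → hit
W → hit
L → hit
Hits: 4 of 8 references → 4/8 = 0.5000.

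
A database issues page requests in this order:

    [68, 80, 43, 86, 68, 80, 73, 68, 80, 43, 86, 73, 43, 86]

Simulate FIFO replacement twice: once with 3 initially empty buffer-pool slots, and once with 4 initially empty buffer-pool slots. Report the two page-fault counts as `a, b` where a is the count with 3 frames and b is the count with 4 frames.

9, 10

3 frames: F F F F F F F . . F F . . . → 9 faults.
4 frames: F F F F . . F F F F F F . . → 10 faults.
10 > 9: adding a frame increased faults — Belady's anomaly.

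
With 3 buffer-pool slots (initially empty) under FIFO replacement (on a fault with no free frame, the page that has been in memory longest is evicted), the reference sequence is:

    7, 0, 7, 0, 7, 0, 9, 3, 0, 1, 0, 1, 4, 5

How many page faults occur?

7 -> fault, frames (7)
0 -> fault, frames (7 0)
7 -> hit
0 -> hit
7 -> hit
0 -> hit
9 -> fault, frames (7 0 9)
3 -> fault, evict 7, frames (0 9 3)
0 -> hit
1 -> fault, evict 0, frames (9 3 1)
0 -> fault, evict 9, frames (3 1 0)
1 -> hit
4 -> fault, evict 3, frames (1 0 4)
5 -> fault, evict 1, frames (0 4 5)
Page faults: 8.

8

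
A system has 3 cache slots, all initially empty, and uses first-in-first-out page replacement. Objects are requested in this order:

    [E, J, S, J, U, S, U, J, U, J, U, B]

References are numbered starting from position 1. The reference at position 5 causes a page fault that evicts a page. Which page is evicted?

E

pos 1: E: fault, frames {E}
pos 2: J: fault, frames {E,J}
pos 3: S: fault, frames {E,J,S}
pos 4: J: hit
pos 5: U: fault, evict E, frames {J,S,U}
At position 5, page E is evicted.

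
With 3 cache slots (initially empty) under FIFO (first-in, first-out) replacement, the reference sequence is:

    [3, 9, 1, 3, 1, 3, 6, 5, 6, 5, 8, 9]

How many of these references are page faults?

7

3 -> fault, frames (3)
9 -> fault, frames (3 9)
1 -> fault, frames (3 9 1)
3 -> hit
1 -> hit
3 -> hit
6 -> fault, evict 3, frames (9 1 6)
5 -> fault, evict 9, frames (1 6 5)
6 -> hit
5 -> hit
8 -> fault, evict 1, frames (6 5 8)
9 -> fault, evict 6, frames (5 8 9)
Page faults: 7.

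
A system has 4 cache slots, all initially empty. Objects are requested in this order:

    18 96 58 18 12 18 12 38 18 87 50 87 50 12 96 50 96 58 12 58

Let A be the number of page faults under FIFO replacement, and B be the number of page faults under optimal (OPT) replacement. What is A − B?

3

Under FIFO: F F F . F . . F F F F . . F F . . F . . → 11 faults.
Under OPT: F F F . F . . F . F F . . . . . . F . . → 8 faults.
A − B = 11 − 8 = 3.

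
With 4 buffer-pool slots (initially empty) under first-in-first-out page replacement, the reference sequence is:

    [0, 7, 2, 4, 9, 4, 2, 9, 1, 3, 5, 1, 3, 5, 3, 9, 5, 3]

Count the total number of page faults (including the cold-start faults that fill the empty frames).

0: fault, frames (0)
7: fault, frames (0 7)
2: fault, frames (0 7 2)
4: fault, frames (0 7 2 4)
9: fault, evict 0, frames (7 2 4 9)
4: hit
2: hit
9: hit
1: fault, evict 7, frames (2 4 9 1)
3: fault, evict 2, frames (4 9 1 3)
5: fault, evict 4, frames (9 1 3 5)
1: hit
3: hit
5: hit
3: hit
9: hit
5: hit
3: hit
Page faults: 8.

8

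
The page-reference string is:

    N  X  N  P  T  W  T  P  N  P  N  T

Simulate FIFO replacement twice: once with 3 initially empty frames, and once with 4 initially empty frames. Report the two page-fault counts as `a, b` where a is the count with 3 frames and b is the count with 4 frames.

3 frames: F F . F F F . . F F . F → 8 faults.
4 frames: F F . F F F . . F . . . → 6 faults.
6 < 8: adding a frame reduced faults, as is typical.

8, 6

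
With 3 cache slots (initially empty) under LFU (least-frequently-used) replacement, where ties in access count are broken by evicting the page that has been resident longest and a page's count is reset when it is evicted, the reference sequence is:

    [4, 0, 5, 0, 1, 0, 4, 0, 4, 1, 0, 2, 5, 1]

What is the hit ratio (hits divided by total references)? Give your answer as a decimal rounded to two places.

4 -> miss, frames [4]
0 -> miss, frames [4, 0]
5 -> miss, frames [4, 0, 5]
0 -> hit
1 -> miss, evict 4, frames [0, 5, 1]
0 -> hit
4 -> miss, evict 5, frames [0, 1, 4]
0 -> hit
4 -> hit
1 -> hit
0 -> hit
2 -> miss, evict 1, frames [0, 4, 2]
5 -> miss, evict 2, frames [0, 4, 5]
1 -> miss, evict 5, frames [0, 4, 1]
Hits: 6 of 14 references → 6/14 = 0.4286.

0.43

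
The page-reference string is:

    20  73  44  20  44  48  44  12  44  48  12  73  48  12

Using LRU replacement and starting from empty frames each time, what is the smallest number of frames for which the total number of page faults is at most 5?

f=1: 14 faults
f=2: 11 faults
f=3: 6 faults
f=4: 6 faults
f=5: 5 faults
Smallest f with faults ≤ 5 is 5.

5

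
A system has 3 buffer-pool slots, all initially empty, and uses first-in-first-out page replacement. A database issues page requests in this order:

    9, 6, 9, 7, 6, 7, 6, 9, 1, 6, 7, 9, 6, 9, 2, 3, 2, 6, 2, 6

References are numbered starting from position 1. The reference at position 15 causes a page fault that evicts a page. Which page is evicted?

1

pos 1: 9 -> miss, frames [9]
pos 2: 6 -> miss, frames [9, 6]
pos 3: 9 -> hit
pos 4: 7 -> miss, frames [9, 6, 7]
pos 5: 6 -> hit
pos 6: 7 -> hit
pos 7: 6 -> hit
pos 8: 9 -> hit
pos 9: 1 -> miss, evict 9, frames [6, 7, 1]
pos 10: 6 -> hit
pos 11: 7 -> hit
pos 12: 9 -> miss, evict 6, frames [7, 1, 9]
pos 13: 6 -> miss, evict 7, frames [1, 9, 6]
pos 14: 9 -> hit
pos 15: 2 -> miss, evict 1, frames [9, 6, 2]
At position 15, page 1 is evicted.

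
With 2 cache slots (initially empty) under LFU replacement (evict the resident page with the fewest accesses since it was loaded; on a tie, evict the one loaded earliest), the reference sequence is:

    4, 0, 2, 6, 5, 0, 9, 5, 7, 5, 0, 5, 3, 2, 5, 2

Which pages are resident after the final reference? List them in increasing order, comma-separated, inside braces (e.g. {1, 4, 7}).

{2, 5}

4 → miss, frames (4)
0 → miss, frames (4 0)
2 → miss, evict 4, frames (0 2)
6 → miss, evict 0, frames (2 6)
5 → miss, evict 2, frames (6 5)
0 → miss, evict 6, frames (5 0)
9 → miss, evict 5, frames (0 9)
5 → miss, evict 0, frames (9 5)
7 → miss, evict 9, frames (5 7)
5 → hit
0 → miss, evict 7, frames (5 0)
5 → hit
3 → miss, evict 0, frames (5 3)
2 → miss, evict 3, frames (5 2)
5 → hit
2 → hit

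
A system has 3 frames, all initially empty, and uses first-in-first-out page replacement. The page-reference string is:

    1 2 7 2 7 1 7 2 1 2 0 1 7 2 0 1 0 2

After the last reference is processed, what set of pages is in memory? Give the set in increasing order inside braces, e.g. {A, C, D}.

{0, 1, 2}

1 -> miss, frames [1]
2 -> miss, frames [1, 2]
7 -> miss, frames [1, 2, 7]
2 -> hit
7 -> hit
1 -> hit
7 -> hit
2 -> hit
1 -> hit
2 -> hit
0 -> miss, evict 1, frames [2, 7, 0]
1 -> miss, evict 2, frames [7, 0, 1]
7 -> hit
2 -> miss, evict 7, frames [0, 1, 2]
0 -> hit
1 -> hit
0 -> hit
2 -> hit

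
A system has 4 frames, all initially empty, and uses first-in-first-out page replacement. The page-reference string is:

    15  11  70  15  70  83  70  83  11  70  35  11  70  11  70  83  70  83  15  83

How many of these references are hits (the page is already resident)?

15: miss, frames (15)
11: miss, frames (15 11)
70: miss, frames (15 11 70)
15: hit
70: hit
83: miss, frames (15 11 70 83)
70: hit
83: hit
11: hit
70: hit
35: miss, evict 15, frames (11 70 83 35)
11: hit
70: hit
11: hit
70: hit
83: hit
70: hit
83: hit
15: miss, evict 11, frames (70 83 35 15)
83: hit
Hits: 14.

14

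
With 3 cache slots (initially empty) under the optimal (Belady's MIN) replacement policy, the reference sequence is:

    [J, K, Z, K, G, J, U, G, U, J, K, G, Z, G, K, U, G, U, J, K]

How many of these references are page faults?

J -> miss, frames {J}
K -> miss, frames {J,K}
Z -> miss, frames {J,K,Z}
K -> hit
G -> miss, evict Z, frames {J,K,G}
J -> hit
U -> miss, evict K, frames {J,G,U}
G -> hit
U -> hit
J -> hit
K -> miss, evict J, frames {G,U,K}
G -> hit
Z -> miss, evict U, frames {G,K,Z}
G -> hit
K -> hit
U -> miss, evict Z, frames {G,K,U}
G -> hit
U -> hit
J -> miss, evict U, frames {G,K,J}
K -> hit
Page faults: 9.

9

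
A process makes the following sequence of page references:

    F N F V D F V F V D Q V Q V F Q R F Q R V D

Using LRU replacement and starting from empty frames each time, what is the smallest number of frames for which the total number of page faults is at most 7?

4

f=1: 22 faults
f=2: 17 faults
f=3: 9 faults
f=4: 7 faults
f=5: 6 faults
f=6: 6 faults
Smallest f with faults ≤ 7 is 4.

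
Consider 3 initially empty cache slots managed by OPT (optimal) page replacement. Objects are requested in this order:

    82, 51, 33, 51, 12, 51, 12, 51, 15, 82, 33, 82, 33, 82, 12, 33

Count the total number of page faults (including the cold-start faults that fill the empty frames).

6

82: miss, frames [82]
51: miss, frames [82, 51]
33: miss, frames [82, 51, 33]
51: hit
12: miss, evict 33, frames [82, 51, 12]
51: hit
12: hit
51: hit
15: miss, evict 51, frames [82, 12, 15]
82: hit
33: miss, evict 15, frames [82, 12, 33]
82: hit
33: hit
82: hit
12: hit
33: hit
Page faults: 6.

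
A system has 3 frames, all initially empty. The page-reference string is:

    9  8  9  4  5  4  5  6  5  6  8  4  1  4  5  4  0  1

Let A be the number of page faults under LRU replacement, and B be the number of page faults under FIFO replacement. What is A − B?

Under LRU: F F . F F . . F . . F F F . F . F F → 11 faults.
Under FIFO: F F . F F . . F . . F F F . F . F . → 10 faults.
A − B = 11 − 10 = 1.

1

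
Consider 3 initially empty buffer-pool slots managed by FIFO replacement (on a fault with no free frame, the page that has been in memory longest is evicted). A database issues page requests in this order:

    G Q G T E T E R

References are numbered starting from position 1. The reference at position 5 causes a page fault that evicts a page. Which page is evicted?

pos 1: G -> miss, frames {G}
pos 2: Q -> miss, frames {G,Q}
pos 3: G -> hit
pos 4: T -> miss, frames {G,Q,T}
pos 5: E -> miss, evict G, frames {Q,T,E}
At position 5, page G is evicted.

G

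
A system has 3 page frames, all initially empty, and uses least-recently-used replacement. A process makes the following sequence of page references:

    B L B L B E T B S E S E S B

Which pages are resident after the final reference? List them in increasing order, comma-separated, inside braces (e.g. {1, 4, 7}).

B -> miss, frames [B]
L -> miss, frames [B, L]
B -> hit
L -> hit
B -> hit
E -> miss, frames [L, B, E]
T -> miss, evict L, frames [B, E, T]
B -> hit
S -> miss, evict E, frames [T, B, S]
E -> miss, evict T, frames [B, S, E]
S -> hit
E -> hit
S -> hit
B -> hit

{B, E, S}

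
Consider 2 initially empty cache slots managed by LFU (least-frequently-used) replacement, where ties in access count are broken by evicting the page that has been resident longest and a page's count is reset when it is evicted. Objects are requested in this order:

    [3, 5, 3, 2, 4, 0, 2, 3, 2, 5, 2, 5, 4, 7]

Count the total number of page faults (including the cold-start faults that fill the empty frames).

3: fault, frames [3]
5: fault, frames [3, 5]
3: hit
2: fault, evict 5, frames [3, 2]
4: fault, evict 2, frames [3, 4]
0: fault, evict 4, frames [3, 0]
2: fault, evict 0, frames [3, 2]
3: hit
2: hit
5: fault, evict 2, frames [3, 5]
2: fault, evict 5, frames [3, 2]
5: fault, evict 2, frames [3, 5]
4: fault, evict 5, frames [3, 4]
7: fault, evict 4, frames [3, 7]
Page faults: 11.

11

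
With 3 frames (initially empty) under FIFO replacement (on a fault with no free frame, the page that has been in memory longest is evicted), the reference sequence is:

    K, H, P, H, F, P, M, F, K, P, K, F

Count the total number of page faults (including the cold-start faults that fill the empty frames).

8

K -> miss, frames {K}
H -> miss, frames {K,H}
P -> miss, frames {K,H,P}
H -> hit
F -> miss, evict K, frames {H,P,F}
P -> hit
M -> miss, evict H, frames {P,F,M}
F -> hit
K -> miss, evict P, frames {F,M,K}
P -> miss, evict F, frames {M,K,P}
K -> hit
F -> miss, evict M, frames {K,P,F}
Page faults: 8.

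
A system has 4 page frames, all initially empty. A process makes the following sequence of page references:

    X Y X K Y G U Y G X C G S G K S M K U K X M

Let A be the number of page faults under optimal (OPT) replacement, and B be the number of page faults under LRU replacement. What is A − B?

-3

Under OPT: F F . F . F F . . . F . F . F . F . . . . . → 9 faults.
Under LRU: F F . F . F F . . F F . F . F . F . F . F . → 12 faults.
A − B = 9 − 12 = -3.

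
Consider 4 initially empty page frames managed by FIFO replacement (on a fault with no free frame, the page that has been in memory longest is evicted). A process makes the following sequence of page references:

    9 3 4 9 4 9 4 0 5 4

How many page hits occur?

5

9: fault, frames [9]
3: fault, frames [9, 3]
4: fault, frames [9, 3, 4]
9: hit
4: hit
9: hit
4: hit
0: fault, frames [9, 3, 4, 0]
5: fault, evict 9, frames [3, 4, 0, 5]
4: hit
Hits: 5.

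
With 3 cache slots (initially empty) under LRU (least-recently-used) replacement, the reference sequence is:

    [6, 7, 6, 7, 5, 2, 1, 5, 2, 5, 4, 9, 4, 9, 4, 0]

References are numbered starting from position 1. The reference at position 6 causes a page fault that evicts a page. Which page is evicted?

6

pos 1: 6: fault, frames {6}
pos 2: 7: fault, frames {6,7}
pos 3: 6: hit
pos 4: 7: hit
pos 5: 5: fault, frames {6,7,5}
pos 6: 2: fault, evict 6, frames {7,5,2}
At position 6, page 6 is evicted.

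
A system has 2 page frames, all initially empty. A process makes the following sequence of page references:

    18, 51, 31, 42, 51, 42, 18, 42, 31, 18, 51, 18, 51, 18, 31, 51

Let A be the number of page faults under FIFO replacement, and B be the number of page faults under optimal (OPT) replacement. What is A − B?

3

Under FIFO: F F F F F . F F F F F . . . F . → 11 faults.
Under OPT: F F F F . . F . F . F . . . F . → 8 faults.
A − B = 11 − 8 = 3.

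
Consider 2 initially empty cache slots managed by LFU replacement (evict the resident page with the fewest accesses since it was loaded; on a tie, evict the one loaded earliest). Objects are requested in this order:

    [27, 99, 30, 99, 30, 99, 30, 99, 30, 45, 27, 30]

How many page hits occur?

7

27 -> fault, frames (27)
99 -> fault, frames (27 99)
30 -> fault, evict 27, frames (99 30)
99 -> hit
30 -> hit
99 -> hit
30 -> hit
99 -> hit
30 -> hit
45 -> fault, evict 99, frames (30 45)
27 -> fault, evict 45, frames (30 27)
30 -> hit
Hits: 7.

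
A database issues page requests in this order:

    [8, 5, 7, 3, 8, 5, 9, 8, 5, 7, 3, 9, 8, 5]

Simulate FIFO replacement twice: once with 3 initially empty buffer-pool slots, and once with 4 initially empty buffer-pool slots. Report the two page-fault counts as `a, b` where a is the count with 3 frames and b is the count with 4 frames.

11, 12

3 frames: F F F F F F F . . F F . F F → 11 faults.
4 frames: F F F F . . F F F F F F F F → 12 faults.
12 > 11: adding a frame increased faults — Belady's anomaly.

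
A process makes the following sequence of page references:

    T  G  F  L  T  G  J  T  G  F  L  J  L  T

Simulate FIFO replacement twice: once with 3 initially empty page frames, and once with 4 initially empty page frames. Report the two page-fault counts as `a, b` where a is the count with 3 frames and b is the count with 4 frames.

3 frames: F F F F F F F . . F F . . F → 10 faults.
4 frames: F F F F . . F F F F F F . F → 11 faults.
11 > 10: adding a frame increased faults — Belady's anomaly.

10, 11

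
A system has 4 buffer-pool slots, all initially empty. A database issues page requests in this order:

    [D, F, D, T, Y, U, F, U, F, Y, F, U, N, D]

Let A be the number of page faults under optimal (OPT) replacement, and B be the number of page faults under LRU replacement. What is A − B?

-2

Under OPT: F F . F F F . . . . . . F . → 6 faults.
Under LRU: F F . F F F F . . . . . F F → 8 faults.
A − B = 6 − 8 = -2.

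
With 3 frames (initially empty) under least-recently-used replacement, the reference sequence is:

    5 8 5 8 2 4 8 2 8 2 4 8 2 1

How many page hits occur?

9

5: miss, frames (5)
8: miss, frames (5 8)
5: hit
8: hit
2: miss, frames (5 8 2)
4: miss, evict 5, frames (8 2 4)
8: hit
2: hit
8: hit
2: hit
4: hit
8: hit
2: hit
1: miss, evict 4, frames (8 2 1)
Hits: 9.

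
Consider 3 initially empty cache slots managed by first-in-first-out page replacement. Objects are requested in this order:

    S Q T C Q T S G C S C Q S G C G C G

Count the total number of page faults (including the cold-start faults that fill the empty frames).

8

S -> miss, frames [S]
Q -> miss, frames [S, Q]
T -> miss, frames [S, Q, T]
C -> miss, evict S, frames [Q, T, C]
Q -> hit
T -> hit
S -> miss, evict Q, frames [T, C, S]
G -> miss, evict T, frames [C, S, G]
C -> hit
S -> hit
C -> hit
Q -> miss, evict C, frames [S, G, Q]
S -> hit
G -> hit
C -> miss, evict S, frames [G, Q, C]
G -> hit
C -> hit
G -> hit
Page faults: 8.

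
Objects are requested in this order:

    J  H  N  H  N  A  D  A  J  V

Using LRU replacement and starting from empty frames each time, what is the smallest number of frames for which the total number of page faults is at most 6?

5

f=1: 10 faults
f=2: 7 faults
f=3: 7 faults
f=4: 7 faults
f=5: 6 faults
f=6: 6 faults
Smallest f with faults ≤ 6 is 5.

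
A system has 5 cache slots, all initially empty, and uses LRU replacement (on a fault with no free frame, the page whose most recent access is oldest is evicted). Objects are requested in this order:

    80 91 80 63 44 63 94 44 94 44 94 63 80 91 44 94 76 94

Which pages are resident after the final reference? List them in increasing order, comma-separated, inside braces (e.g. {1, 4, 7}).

{44, 76, 80, 91, 94}

80: fault, frames [80]
91: fault, frames [80, 91]
80: hit
63: fault, frames [91, 80, 63]
44: fault, frames [91, 80, 63, 44]
63: hit
94: fault, frames [91, 80, 44, 63, 94]
44: hit
94: hit
44: hit
94: hit
63: hit
80: hit
91: hit
44: hit
94: hit
76: fault, evict 63, frames [80, 91, 44, 94, 76]
94: hit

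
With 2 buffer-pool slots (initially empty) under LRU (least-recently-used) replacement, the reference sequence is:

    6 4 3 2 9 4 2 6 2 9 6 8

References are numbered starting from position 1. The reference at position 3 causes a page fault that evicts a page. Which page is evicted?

pos 1: 6: miss, frames [6]
pos 2: 4: miss, frames [6, 4]
pos 3: 3: miss, evict 6, frames [4, 3]
At position 3, page 6 is evicted.

6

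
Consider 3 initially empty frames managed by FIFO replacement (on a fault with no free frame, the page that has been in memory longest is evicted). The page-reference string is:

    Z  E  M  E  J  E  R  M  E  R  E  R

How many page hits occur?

Z: miss, frames {Z}
E: miss, frames {Z,E}
M: miss, frames {Z,E,M}
E: hit
J: miss, evict Z, frames {E,M,J}
E: hit
R: miss, evict E, frames {M,J,R}
M: hit
E: miss, evict M, frames {J,R,E}
R: hit
E: hit
R: hit
Hits: 6.

6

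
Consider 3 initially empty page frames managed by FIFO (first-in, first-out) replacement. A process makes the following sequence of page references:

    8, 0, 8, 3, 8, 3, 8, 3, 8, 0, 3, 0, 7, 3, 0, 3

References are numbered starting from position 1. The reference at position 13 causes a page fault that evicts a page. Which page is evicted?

8

pos 1: 8 -> fault, frames {8}
pos 2: 0 -> fault, frames {8,0}
pos 3: 8 -> hit
pos 4: 3 -> fault, frames {8,0,3}
pos 5: 8 -> hit
pos 6: 3 -> hit
pos 7: 8 -> hit
pos 8: 3 -> hit
pos 9: 8 -> hit
pos 10: 0 -> hit
pos 11: 3 -> hit
pos 12: 0 -> hit
pos 13: 7 -> fault, evict 8, frames {0,3,7}
At position 13, page 8 is evicted.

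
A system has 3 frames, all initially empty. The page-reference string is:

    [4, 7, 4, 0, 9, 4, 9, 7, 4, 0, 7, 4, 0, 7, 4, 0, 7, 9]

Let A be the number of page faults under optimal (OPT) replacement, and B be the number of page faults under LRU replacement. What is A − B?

Under OPT: F F . F F . . . . F . . . . . . . F → 6 faults.
Under LRU: F F . F F . . F . F . . . . . . . F → 7 faults.
A − B = 6 − 7 = -1.

-1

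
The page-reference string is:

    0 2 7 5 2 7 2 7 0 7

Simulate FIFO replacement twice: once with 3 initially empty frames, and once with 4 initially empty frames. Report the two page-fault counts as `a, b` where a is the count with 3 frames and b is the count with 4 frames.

5, 4

3 frames: F F F F . . . . F . → 5 faults.
4 frames: F F F F . . . . . . → 4 faults.
4 < 5: adding a frame reduced faults, as is typical.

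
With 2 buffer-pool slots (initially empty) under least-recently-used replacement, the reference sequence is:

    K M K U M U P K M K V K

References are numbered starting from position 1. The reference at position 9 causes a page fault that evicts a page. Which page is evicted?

P

pos 1: K → fault, frames [K]
pos 2: M → fault, frames [K, M]
pos 3: K → hit
pos 4: U → fault, evict M, frames [K, U]
pos 5: M → fault, evict K, frames [U, M]
pos 6: U → hit
pos 7: P → fault, evict M, frames [U, P]
pos 8: K → fault, evict U, frames [P, K]
pos 9: M → fault, evict P, frames [K, M]
At position 9, page P is evicted.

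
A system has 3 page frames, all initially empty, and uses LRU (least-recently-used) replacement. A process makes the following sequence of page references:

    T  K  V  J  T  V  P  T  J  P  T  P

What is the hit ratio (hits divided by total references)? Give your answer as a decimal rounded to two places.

0.42

T -> miss, frames (T)
K -> miss, frames (T K)
V -> miss, frames (T K V)
J -> miss, evict T, frames (K V J)
T -> miss, evict K, frames (V J T)
V -> hit
P -> miss, evict J, frames (T V P)
T -> hit
J -> miss, evict V, frames (P T J)
P -> hit
T -> hit
P -> hit
Hits: 5 of 12 references → 5/12 = 0.4167.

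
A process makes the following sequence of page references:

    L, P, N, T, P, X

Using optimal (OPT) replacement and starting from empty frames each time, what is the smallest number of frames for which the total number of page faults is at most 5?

f=1: 6 faults
f=2: 5 faults
f=3: 5 faults
f=4: 5 faults
f=5: 5 faults
Smallest f with faults ≤ 5 is 2.

2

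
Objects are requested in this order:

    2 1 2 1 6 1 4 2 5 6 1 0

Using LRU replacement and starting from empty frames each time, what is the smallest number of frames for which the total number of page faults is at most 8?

f=1: 12 faults
f=2: 9 faults
f=3: 9 faults
f=4: 8 faults
f=5: 6 faults
f=6: 6 faults
Smallest f with faults ≤ 8 is 4.

4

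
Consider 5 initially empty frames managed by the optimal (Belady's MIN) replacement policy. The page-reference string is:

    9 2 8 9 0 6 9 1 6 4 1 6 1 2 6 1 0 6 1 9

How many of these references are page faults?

9: fault, frames [9]
2: fault, frames [9, 2]
8: fault, frames [9, 2, 8]
9: hit
0: fault, frames [9, 2, 8, 0]
6: fault, frames [9, 2, 8, 0, 6]
9: hit
1: fault, evict 8, frames [9, 2, 0, 6, 1]
6: hit
4: fault, evict 9, frames [2, 0, 6, 1, 4]
1: hit
6: hit
1: hit
2: hit
6: hit
1: hit
0: hit
6: hit
1: hit
9: fault, evict 4, frames [2, 0, 6, 1, 9]
Page faults: 8.

8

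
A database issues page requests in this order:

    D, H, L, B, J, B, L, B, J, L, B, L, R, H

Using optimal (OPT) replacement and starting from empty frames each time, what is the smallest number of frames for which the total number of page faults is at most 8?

3

f=1: 14 faults
f=2: 10 faults
f=3: 7 faults
f=4: 6 faults
f=5: 6 faults
f=6: 6 faults
Smallest f with faults ≤ 8 is 3.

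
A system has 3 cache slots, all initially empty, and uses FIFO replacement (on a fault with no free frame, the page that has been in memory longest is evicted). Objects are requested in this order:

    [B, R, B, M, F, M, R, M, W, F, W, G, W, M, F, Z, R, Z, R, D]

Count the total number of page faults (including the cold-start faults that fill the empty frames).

11

B → miss, frames [B]
R → miss, frames [B, R]
B → hit
M → miss, frames [B, R, M]
F → miss, evict B, frames [R, M, F]
M → hit
R → hit
M → hit
W → miss, evict R, frames [M, F, W]
F → hit
W → hit
G → miss, evict M, frames [F, W, G]
W → hit
M → miss, evict F, frames [W, G, M]
F → miss, evict W, frames [G, M, F]
Z → miss, evict G, frames [M, F, Z]
R → miss, evict M, frames [F, Z, R]
Z → hit
R → hit
D → miss, evict F, frames [Z, R, D]
Page faults: 11.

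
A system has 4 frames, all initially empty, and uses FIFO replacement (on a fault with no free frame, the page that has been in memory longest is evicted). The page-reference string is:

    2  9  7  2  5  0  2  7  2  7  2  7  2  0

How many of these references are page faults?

2 → miss, frames (2)
9 → miss, frames (2 9)
7 → miss, frames (2 9 7)
2 → hit
5 → miss, frames (2 9 7 5)
0 → miss, evict 2, frames (9 7 5 0)
2 → miss, evict 9, frames (7 5 0 2)
7 → hit
2 → hit
7 → hit
2 → hit
7 → hit
2 → hit
0 → hit
Page faults: 6.

6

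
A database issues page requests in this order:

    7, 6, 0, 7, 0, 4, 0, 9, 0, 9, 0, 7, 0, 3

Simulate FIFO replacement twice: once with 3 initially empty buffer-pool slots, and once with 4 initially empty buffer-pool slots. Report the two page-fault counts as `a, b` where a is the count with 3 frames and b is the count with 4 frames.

3 frames: F F F . . F . F . . . F F F → 8 faults.
4 frames: F F F . . F . F . . . F . F → 7 faults.
7 < 8: adding a frame reduced faults, as is typical.

8, 7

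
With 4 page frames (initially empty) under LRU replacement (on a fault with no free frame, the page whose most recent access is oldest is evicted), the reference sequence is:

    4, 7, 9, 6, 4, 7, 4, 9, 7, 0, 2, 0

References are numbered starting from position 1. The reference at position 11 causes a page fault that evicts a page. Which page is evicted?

pos 1: 4: fault, frames {4}
pos 2: 7: fault, frames {4,7}
pos 3: 9: fault, frames {4,7,9}
pos 4: 6: fault, frames {4,7,9,6}
pos 5: 4: hit
pos 6: 7: hit
pos 7: 4: hit
pos 8: 9: hit
pos 9: 7: hit
pos 10: 0: fault, evict 6, frames {4,9,7,0}
pos 11: 2: fault, evict 4, frames {9,7,0,2}
At position 11, page 4 is evicted.

4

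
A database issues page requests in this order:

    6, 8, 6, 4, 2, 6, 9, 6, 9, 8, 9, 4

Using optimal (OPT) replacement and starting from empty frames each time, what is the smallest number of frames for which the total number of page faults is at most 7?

f=1: 12 faults
f=2: 7 faults
f=3: 6 faults
f=4: 5 faults
f=5: 5 faults
Smallest f with faults ≤ 7 is 2.

2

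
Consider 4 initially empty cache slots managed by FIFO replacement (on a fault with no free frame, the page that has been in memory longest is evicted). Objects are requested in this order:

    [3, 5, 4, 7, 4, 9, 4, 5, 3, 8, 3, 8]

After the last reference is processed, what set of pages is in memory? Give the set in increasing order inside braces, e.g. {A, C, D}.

{3, 7, 8, 9}

3 → fault, frames {3}
5 → fault, frames {3,5}
4 → fault, frames {3,5,4}
7 → fault, frames {3,5,4,7}
4 → hit
9 → fault, evict 3, frames {5,4,7,9}
4 → hit
5 → hit
3 → fault, evict 5, frames {4,7,9,3}
8 → fault, evict 4, frames {7,9,3,8}
3 → hit
8 → hit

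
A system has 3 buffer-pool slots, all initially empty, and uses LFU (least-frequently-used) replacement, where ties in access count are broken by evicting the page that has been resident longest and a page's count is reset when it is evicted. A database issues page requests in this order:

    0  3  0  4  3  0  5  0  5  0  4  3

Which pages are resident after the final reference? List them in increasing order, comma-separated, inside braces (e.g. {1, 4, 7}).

0: fault, frames (0)
3: fault, frames (0 3)
0: hit
4: fault, frames (0 3 4)
3: hit
0: hit
5: fault, evict 4, frames (0 3 5)
0: hit
5: hit
0: hit
4: fault, evict 3, frames (0 5 4)
3: fault, evict 4, frames (0 5 3)

{0, 3, 5}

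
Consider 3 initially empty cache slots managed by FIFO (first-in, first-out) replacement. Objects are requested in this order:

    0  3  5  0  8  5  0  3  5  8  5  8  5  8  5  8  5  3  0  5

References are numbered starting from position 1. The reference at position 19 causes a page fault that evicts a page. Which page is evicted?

3

pos 1: 0 → miss, frames {0}
pos 2: 3 → miss, frames {0,3}
pos 3: 5 → miss, frames {0,3,5}
pos 4: 0 → hit
pos 5: 8 → miss, evict 0, frames {3,5,8}
pos 6: 5 → hit
pos 7: 0 → miss, evict 3, frames {5,8,0}
pos 8: 3 → miss, evict 5, frames {8,0,3}
pos 9: 5 → miss, evict 8, frames {0,3,5}
pos 10: 8 → miss, evict 0, frames {3,5,8}
pos 11: 5 → hit
pos 12: 8 → hit
pos 13: 5 → hit
pos 14: 8 → hit
pos 15: 5 → hit
pos 16: 8 → hit
pos 17: 5 → hit
pos 18: 3 → hit
pos 19: 0 → miss, evict 3, frames {5,8,0}
At position 19, page 3 is evicted.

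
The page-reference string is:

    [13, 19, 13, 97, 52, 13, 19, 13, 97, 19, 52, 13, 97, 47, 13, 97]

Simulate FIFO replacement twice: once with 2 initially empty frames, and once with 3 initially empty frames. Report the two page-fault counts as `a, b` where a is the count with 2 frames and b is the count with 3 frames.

2 frames: F F . F F F F . F . F F F F F F → 13 faults.
3 frames: F F . F F F F . F . F F . F . F → 11 faults.
11 < 13: adding a frame reduced faults, as is typical.

13, 11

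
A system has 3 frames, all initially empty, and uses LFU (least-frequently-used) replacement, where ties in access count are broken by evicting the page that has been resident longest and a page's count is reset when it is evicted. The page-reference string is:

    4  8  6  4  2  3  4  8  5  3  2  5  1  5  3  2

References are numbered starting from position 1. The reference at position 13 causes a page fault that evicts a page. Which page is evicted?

2

pos 1: 4 -> fault, frames [4]
pos 2: 8 -> fault, frames [4, 8]
pos 3: 6 -> fault, frames [4, 8, 6]
pos 4: 4 -> hit
pos 5: 2 -> fault, evict 8, frames [4, 6, 2]
pos 6: 3 -> fault, evict 6, frames [4, 2, 3]
pos 7: 4 -> hit
pos 8: 8 -> fault, evict 2, frames [4, 3, 8]
pos 9: 5 -> fault, evict 3, frames [4, 8, 5]
pos 10: 3 -> fault, evict 8, frames [4, 5, 3]
pos 11: 2 -> fault, evict 5, frames [4, 3, 2]
pos 12: 5 -> fault, evict 3, frames [4, 2, 5]
pos 13: 1 -> fault, evict 2, frames [4, 5, 1]
At position 13, page 2 is evicted.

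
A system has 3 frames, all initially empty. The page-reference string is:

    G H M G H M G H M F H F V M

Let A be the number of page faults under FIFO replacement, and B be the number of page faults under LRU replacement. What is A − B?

Under FIFO: F F F . . . . . . F . . F . → 5 faults.
Under LRU: F F F . . . . . . F . . F F → 6 faults.
A − B = 5 − 6 = -1.

-1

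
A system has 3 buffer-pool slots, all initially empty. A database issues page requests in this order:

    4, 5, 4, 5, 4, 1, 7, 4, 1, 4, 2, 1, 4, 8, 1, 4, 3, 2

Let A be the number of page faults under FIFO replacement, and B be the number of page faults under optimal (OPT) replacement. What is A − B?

3

Under FIFO: F F . . . F F F . . F F . F . F F F → 11 faults.
Under OPT: F F . . . F F . . . F . . F . . F F → 8 faults.
A − B = 11 − 8 = 3.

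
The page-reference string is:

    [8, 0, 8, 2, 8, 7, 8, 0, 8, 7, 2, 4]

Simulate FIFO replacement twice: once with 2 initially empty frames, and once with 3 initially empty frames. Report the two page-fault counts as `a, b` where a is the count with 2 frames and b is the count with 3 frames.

2 frames: F F . F F F . F F F F F → 10 faults.
3 frames: F F . F . F F F . . F F → 8 faults.
8 < 10: adding a frame reduced faults, as is typical.

10, 8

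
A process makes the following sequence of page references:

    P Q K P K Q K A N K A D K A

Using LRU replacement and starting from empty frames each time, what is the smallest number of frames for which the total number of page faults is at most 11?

f=1: 14 faults
f=2: 12 faults
f=3: 6 faults
f=4: 6 faults
f=5: 6 faults
f=6: 6 faults
Smallest f with faults ≤ 11 is 3.

3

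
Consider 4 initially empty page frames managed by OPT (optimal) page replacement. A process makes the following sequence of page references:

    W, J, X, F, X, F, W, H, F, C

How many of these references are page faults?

W → fault, frames [W]
J → fault, frames [W, J]
X → fault, frames [W, J, X]
F → fault, frames [W, J, X, F]
X → hit
F → hit
W → hit
H → fault, evict X, frames [W, J, F, H]
F → hit
C → fault, evict H, frames [W, J, F, C]
Page faults: 6.

6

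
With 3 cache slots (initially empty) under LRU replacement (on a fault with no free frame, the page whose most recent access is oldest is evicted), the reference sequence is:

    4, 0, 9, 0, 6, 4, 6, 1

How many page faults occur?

4 -> miss, frames (4)
0 -> miss, frames (4 0)
9 -> miss, frames (4 0 9)
0 -> hit
6 -> miss, evict 4, frames (9 0 6)
4 -> miss, evict 9, frames (0 6 4)
6 -> hit
1 -> miss, evict 0, frames (4 6 1)
Page faults: 6.

6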